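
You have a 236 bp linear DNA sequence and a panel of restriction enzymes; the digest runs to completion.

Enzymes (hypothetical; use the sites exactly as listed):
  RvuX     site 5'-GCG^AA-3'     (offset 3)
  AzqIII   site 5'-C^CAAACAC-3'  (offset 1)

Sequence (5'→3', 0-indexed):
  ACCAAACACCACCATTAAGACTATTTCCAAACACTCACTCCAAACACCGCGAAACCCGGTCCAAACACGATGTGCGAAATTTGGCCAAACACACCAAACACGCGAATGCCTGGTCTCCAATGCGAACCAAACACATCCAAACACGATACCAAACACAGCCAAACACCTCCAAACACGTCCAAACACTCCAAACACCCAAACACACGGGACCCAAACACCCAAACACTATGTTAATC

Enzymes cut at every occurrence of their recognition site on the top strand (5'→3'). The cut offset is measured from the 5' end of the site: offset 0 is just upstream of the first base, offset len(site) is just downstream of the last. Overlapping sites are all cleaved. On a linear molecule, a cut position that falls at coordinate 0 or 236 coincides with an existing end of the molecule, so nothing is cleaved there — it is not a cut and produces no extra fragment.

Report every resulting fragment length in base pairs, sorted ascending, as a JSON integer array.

[2,3,8,8,9,9,9,10,10,10,10,10,10,11,12,13,15,15,17,20,25]

Site scan:
  RvuX GCGAA/3: at [48, 73, 101, 121] ⇒ [51, 76, 104, 124]
  AzqIII CCAAACAC/1: at [1, 26, 39, 60, 84, 93, 126, 136, 148, 158, 168, 178, 187, 195, 210, 218] ⇒ [2, 27, 40, 61, 85, 94, 127, 137, 149, 159, 169, 179, 188, 196, 211, 219]

Pooled cuts: [2, 27, 40, 51, 61, 76, 85, 94, 104, 124, 127, 137, 149, 159, 169, 179, 188, 196, 211, 219]

Fragment lengths:
  [0,2): 2 bp
  [2,27): 25 bp
  [27,40): 13 bp
  [40,51): 11 bp
  [51,61): 10 bp
  [61,76): 15 bp
  [76,85): 9 bp
  [85,94): 9 bp
  [94,104): 10 bp
  [104,124): 20 bp
  [124,127): 3 bp
  [127,137): 10 bp
  [137,149): 12 bp
  [149,159): 10 bp
  [159,169): 10 bp
  [169,179): 10 bp
  [179,188): 9 bp
  [188,196): 8 bp
  [196,211): 15 bp
  [211,219): 8 bp
  [219,236): 17 bp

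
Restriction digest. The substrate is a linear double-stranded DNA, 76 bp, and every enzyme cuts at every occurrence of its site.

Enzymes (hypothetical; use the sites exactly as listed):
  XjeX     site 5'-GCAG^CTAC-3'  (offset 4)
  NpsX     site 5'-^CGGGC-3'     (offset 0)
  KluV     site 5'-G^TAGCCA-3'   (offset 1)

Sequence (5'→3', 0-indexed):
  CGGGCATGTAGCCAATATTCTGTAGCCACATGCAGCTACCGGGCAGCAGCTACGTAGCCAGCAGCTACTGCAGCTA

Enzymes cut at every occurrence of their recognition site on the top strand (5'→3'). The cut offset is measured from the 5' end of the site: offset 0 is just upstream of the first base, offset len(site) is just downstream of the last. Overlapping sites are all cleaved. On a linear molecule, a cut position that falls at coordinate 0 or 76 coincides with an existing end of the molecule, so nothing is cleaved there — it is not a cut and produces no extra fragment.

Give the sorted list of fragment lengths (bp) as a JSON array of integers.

[4,5,8,10,10,12,13,14]

Per-enzyme occurrences:
  XjeX (GCAGCTAC, off=4): starts [31, 45, 60] → cuts [35, 49, 64]
  NpsX (CGGGC, off=0): starts [0, 39] → cuts [39] (position 0 is a terminus of the linear molecule — no cut)
  KluV (GTAGCCA, off=1): starts [7, 21, 53] → cuts [8, 22, 54]

Pooled cuts: [8, 22, 35, 39, 49, 54, 64]

Fragment lengths:
  [0,8): 8 bp
  [8,22): 14 bp
  [22,35): 13 bp
  [35,39): 4 bp
  [39,49): 10 bp
  [49,54): 5 bp
  [54,64): 10 bp
  [64,76): 12 bp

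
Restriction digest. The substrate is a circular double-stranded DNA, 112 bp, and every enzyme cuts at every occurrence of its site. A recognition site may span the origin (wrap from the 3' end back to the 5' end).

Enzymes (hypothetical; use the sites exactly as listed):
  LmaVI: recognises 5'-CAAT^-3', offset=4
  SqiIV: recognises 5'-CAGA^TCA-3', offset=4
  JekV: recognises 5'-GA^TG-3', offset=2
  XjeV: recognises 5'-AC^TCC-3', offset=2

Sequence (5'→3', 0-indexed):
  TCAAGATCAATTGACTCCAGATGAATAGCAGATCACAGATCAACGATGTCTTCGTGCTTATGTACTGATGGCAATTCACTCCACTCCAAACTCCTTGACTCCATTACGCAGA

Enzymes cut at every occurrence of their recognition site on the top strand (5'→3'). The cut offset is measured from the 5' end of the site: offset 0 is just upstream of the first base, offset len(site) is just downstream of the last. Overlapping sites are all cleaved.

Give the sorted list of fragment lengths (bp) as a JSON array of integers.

[4,4,5,6,7,7,7,7,8,11,11,13,22]

Per-enzyme occurrences:
  LmaVI CAAT/4: at [7, 71] ⇒ [11, 75]
  SqiIV CAGATCA/4: at [28, 35, 108] ⇒ [0, 32, 39]
  JekV GATG/2: at [19, 44, 66] ⇒ [21, 46, 68]
  XjeV ACTCC/2: at [13, 77, 82, 89, 97] ⇒ [15, 79, 84, 91, 99]

All cut coordinates (distinct, sorted): [0, 11, 15, 21, 32, 39, 46, 68, 75, 79, 84, 91, 99]

Fragment lengths:
  0→11: 11 bp
  11→15: 4 bp
  15→21: 6 bp
  21→32: 11 bp
  32→39: 7 bp
  39→46: 7 bp
  46→68: 22 bp
  68→75: 7 bp
  75→79: 4 bp
  79→84: 5 bp
  84→91: 7 bp
  91→99: 8 bp
  99→0 (wrap): 112-99+0 = 13 bp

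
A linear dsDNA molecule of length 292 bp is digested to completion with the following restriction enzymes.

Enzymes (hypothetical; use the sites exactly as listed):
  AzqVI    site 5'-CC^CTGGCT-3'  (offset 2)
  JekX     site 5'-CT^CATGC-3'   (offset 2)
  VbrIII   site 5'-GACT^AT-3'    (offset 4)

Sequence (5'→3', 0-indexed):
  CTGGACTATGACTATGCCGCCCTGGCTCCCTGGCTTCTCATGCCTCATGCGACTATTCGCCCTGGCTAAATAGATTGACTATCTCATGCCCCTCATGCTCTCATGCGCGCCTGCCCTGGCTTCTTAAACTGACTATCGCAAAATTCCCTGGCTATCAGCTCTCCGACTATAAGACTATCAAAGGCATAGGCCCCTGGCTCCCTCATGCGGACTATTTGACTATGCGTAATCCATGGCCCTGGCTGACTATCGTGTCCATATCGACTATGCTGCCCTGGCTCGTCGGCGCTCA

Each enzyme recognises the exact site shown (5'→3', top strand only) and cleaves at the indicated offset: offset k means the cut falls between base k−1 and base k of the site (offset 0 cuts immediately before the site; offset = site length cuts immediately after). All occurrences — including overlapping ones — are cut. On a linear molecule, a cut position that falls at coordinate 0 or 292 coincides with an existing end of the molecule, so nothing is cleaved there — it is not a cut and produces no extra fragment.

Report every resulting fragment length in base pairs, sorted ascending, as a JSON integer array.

Site scan:
  AzqVI CCCTGGCT/2: at [19, 27, 59, 113, 145, 191, 236, 272] ⇒ [21, 29, 61, 115, 147, 193, 238, 274]
  JekX CTCATGC/2: at [36, 43, 82, 91, 99, 201] ⇒ [38, 45, 84, 93, 101, 203]
  VbrIII GACTAT/4: at [3, 9, 50, 76, 130, 164, 172, 209, 217, 244, 262] ⇒ [7, 13, 54, 80, 134, 168, 176, 213, 221, 248, 266]

All cut coordinates (distinct, sorted): [7, 13, 21, 29, 38, 45, 54, 61, 80, 84, 93, 101, 115, 134, 147, 168, 176, 193, 203, 213, 221, 238, 248, 266, 274]

Fragments:
  [0,7): 7 bp
  [7,13): 6 bp
  [13,21): 8 bp
  [21,29): 8 bp
  [29,38): 9 bp
  [38,45): 7 bp
  [45,54): 9 bp
  [54,61): 7 bp
  [61,80): 19 bp
  [80,84): 4 bp
  [84,93): 9 bp
  [93,101): 8 bp
  [101,115): 14 bp
  [115,134): 19 bp
  [134,147): 13 bp
  [147,168): 21 bp
  [168,176): 8 bp
  [176,193): 17 bp
  [193,203): 10 bp
  [203,213): 10 bp
  [213,221): 8 bp
  [221,238): 17 bp
  [238,248): 10 bp
  [248,266): 18 bp
  [266,274): 8 bp
  [274,292): 18 bp

[4,6,7,7,7,8,8,8,8,8,8,9,9,9,10,10,10,13,14,17,17,18,18,19,19,21]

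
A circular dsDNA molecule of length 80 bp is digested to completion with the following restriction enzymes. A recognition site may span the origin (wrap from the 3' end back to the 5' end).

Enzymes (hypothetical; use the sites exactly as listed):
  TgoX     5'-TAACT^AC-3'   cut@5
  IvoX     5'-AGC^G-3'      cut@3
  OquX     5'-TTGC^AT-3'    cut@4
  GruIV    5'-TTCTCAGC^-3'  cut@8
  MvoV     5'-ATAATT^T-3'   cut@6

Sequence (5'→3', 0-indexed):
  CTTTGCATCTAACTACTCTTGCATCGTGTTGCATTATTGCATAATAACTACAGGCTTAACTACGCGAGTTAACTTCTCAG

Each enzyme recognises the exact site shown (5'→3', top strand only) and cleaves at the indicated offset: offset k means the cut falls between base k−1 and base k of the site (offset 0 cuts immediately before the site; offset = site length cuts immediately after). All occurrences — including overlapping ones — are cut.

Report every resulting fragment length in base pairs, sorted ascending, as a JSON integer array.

[5,8,8,8,9,10,12,20]

Per-enzyme occurrences:
  TgoX (TAACTAC, off=5): starts [9, 44, 56] → cuts [14, 49, 61]
  IvoX (AGCG, off=3): no sites
  OquX (TTGCAT, off=4): starts [2, 18, 28, 36] → cuts [6, 22, 32, 40]
  GruIV (TTCTCAGC, off=8): starts [73] → cuts [1]
  MvoV (ATAATTT, off=6): no sites

All cut coordinates (distinct, sorted): [1, 6, 14, 22, 32, 40, 49, 61]

Fragment lengths:
  1→6: 5 bp
  6→14: 8 bp
  14→22: 8 bp
  22→32: 10 bp
  32→40: 8 bp
  40→49: 9 bp
  49→61: 12 bp
  61→1 (wrap): 80-61+1 = 20 bp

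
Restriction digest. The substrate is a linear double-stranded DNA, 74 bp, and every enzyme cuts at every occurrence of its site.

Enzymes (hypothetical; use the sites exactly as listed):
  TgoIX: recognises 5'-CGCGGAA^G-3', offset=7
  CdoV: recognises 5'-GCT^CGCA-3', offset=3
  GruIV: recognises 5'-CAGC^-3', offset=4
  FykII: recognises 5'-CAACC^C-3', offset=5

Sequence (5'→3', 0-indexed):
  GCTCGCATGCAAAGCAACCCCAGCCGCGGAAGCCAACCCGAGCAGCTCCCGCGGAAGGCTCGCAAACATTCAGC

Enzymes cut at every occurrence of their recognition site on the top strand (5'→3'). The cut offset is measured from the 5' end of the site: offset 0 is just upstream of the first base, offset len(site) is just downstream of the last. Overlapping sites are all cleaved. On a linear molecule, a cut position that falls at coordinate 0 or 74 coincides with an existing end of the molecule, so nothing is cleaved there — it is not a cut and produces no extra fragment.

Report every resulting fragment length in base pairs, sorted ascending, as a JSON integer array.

Scan for sites:
  TgoIX (CGCGGAAG, off=7): starts [24, 49] → cuts [31, 56]
  CdoV (GCTCGCA, off=3): starts [0, 57] → cuts [3, 60]
  GruIV (CAGC, off=4): starts [20, 42, 70] → cuts [24, 46] (position 74 is a terminus of the linear molecule — no cut)
  FykII (CAACCC, off=5): starts [14, 33] → cuts [19, 38]

Pooled cuts: [3, 19, 24, 31, 38, 46, 56, 60]

Fragment lengths:
  [0,3): 3 bp
  [3,19): 16 bp
  [19,24): 5 bp
  [24,31): 7 bp
  [31,38): 7 bp
  [38,46): 8 bp
  [46,56): 10 bp
  [56,60): 4 bp
  [60,74): 14 bp

[3,4,5,7,7,8,10,14,16]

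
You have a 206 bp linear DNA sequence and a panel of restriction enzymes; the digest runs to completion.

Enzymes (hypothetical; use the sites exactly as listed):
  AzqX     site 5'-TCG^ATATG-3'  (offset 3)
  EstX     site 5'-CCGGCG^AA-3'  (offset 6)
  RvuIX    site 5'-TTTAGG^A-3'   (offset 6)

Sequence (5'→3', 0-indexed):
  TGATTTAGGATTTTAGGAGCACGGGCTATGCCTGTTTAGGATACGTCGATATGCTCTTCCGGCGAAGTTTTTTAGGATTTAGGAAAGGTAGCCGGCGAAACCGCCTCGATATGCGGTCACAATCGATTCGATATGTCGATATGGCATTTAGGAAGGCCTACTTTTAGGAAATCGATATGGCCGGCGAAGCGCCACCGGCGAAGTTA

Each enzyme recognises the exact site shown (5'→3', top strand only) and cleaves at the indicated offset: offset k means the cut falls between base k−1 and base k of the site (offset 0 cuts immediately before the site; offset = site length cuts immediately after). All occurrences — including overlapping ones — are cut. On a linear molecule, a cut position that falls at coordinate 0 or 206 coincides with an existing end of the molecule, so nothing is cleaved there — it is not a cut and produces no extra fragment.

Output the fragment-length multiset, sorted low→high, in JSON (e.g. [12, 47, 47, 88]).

[6,6,7,8,8,8,9,11,12,12,14,14,14,16,16,22,23]

Per-enzyme occurrences:
  AzqX (TCGATATG, off=3): starts [45, 105, 127, 135, 171] → cuts [48, 108, 130, 138, 174]
  EstX (CCGGCGAA, off=6): starts [58, 91, 180, 194] → cuts [64, 97, 186, 200]
  RvuIX (TTTAGGA, off=6): starts [3, 11, 34, 70, 77, 146, 162] → cuts [9, 17, 40, 76, 83, 152, 168]

All cut coordinates (distinct, sorted): [9, 17, 40, 48, 64, 76, 83, 97, 108, 130, 138, 152, 168, 174, 186, 200]

Fragments:
  [0,9): 9 bp
  [9,17): 8 bp
  [17,40): 23 bp
  [40,48): 8 bp
  [48,64): 16 bp
  [64,76): 12 bp
  [76,83): 7 bp
  [83,97): 14 bp
  [97,108): 11 bp
  [108,130): 22 bp
  [130,138): 8 bp
  [138,152): 14 bp
  [152,168): 16 bp
  [168,174): 6 bp
  [174,186): 12 bp
  [186,200): 14 bp
  [200,206): 6 bp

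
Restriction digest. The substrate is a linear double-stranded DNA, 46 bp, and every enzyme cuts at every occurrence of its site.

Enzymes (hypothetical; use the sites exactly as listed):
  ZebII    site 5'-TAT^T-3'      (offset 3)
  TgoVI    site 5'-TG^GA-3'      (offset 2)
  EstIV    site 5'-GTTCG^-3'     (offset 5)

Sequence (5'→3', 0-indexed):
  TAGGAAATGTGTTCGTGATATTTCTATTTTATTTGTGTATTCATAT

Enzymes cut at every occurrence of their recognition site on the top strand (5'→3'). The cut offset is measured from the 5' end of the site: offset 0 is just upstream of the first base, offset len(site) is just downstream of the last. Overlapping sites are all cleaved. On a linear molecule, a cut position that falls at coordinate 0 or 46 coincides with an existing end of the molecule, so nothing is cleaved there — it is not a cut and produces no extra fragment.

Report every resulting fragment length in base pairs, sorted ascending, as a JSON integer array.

[5,6,6,6,8,15]

Site scan:
  ZebII (TATT, off=3): starts [18, 24, 29, 37] → cuts [21, 27, 32, 40]
  TgoVI (TGGA, off=2): no sites
  EstIV (GTTCG, off=5): starts [10] → cuts [15]

Pooled cuts: [15, 21, 27, 32, 40]

Fragments:
  [0,15): 15 bp
  [15,21): 6 bp
  [21,27): 6 bp
  [27,32): 5 bp
  [32,40): 8 bp
  [40,46): 6 bp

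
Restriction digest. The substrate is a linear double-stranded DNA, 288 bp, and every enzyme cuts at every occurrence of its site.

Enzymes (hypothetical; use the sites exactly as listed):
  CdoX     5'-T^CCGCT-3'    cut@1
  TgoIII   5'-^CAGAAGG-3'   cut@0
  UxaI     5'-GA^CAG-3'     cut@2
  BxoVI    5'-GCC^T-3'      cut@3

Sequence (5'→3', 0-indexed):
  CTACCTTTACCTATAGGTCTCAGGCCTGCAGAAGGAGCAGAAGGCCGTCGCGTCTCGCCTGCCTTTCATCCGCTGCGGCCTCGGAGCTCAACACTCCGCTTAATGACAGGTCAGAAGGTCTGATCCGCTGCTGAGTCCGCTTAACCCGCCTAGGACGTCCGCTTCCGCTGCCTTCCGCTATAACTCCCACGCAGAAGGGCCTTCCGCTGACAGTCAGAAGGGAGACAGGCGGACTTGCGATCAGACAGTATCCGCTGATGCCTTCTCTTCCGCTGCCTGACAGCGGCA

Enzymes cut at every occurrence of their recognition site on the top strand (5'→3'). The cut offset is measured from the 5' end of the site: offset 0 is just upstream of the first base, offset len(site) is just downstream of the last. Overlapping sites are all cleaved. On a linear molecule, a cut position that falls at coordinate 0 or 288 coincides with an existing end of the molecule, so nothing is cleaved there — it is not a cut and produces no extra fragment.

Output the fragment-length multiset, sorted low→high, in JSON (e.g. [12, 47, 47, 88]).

Scan for sites:
  CdoX TCCGCT/1: at [68, 94, 123, 135, 157, 163, 173, 202, 250, 268] ⇒ [69, 95, 124, 136, 158, 164, 174, 203, 251, 269]
  TgoIII CAGAAGG/0: at [28, 37, 111, 191, 214] ⇒ [28, 37, 111, 191, 214]
  UxaI GACAG/2: at [104, 208, 223, 243, 278] ⇒ [106, 210, 225, 245, 280]
  BxoVI GCCT/3: at [23, 56, 60, 77, 147, 169, 198, 259, 274] ⇒ [26, 59, 63, 80, 150, 172, 201, 262, 277]

Pooled cuts: [26, 28, 37, 59, 63, 69, 80, 95, 106, 111, 124, 136, 150, 158, 164, 172, 174, 191, 201, 203, 210, 214, 225, 245, 251, 262, 269, 277, 280]

Fragment lengths:
  [0,26): 26 bp
  [26,28): 2 bp
  [28,37): 9 bp
  [37,59): 22 bp
  [59,63): 4 bp
  [63,69): 6 bp
  [69,80): 11 bp
  [80,95): 15 bp
  [95,106): 11 bp
  [106,111): 5 bp
  [111,124): 13 bp
  [124,136): 12 bp
  [136,150): 14 bp
  [150,158): 8 bp
  [158,164): 6 bp
  [164,172): 8 bp
  [172,174): 2 bp
  [174,191): 17 bp
  [191,201): 10 bp
  [201,203): 2 bp
  [203,210): 7 bp
  [210,214): 4 bp
  [214,225): 11 bp
  [225,245): 20 bp
  [245,251): 6 bp
  [251,262): 11 bp
  [262,269): 7 bp
  [269,277): 8 bp
  [277,280): 3 bp
  [280,288): 8 bp

[2,2,2,3,4,4,5,6,6,6,7,7,8,8,8,8,9,10,11,11,11,11,12,13,14,15,17,20,22,26]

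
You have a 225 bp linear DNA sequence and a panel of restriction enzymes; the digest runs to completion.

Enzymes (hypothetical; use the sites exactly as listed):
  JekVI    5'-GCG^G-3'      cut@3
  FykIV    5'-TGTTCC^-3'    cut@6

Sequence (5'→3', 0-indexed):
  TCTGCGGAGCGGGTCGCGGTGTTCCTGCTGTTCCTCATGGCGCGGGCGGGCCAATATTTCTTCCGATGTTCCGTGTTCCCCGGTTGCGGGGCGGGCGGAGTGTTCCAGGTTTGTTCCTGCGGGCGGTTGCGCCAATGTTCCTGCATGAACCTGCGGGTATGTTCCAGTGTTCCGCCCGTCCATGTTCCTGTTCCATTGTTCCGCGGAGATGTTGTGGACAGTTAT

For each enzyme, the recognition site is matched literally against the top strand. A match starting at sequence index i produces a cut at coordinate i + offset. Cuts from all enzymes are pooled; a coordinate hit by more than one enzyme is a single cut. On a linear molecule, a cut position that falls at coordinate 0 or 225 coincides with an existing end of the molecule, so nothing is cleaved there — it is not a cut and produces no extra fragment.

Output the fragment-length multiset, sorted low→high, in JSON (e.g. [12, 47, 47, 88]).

[3,4,4,4,4,5,5,6,6,7,7,7,8,8,9,9,9,10,10,11,14,15,16,20,24]

Scan for sites:
  JekVI GCGG/3: at [3, 8, 15, 41, 45, 85, 90, 94, 118, 122, 152, 202] ⇒ [6, 11, 18, 44, 48, 88, 93, 97, 121, 125, 155, 205]
  FykIV TGTTCC/6: at [19, 28, 66, 73, 100, 111, 135, 159, 167, 182, 188, 196] ⇒ [25, 34, 72, 79, 106, 117, 141, 165, 173, 188, 194, 202]

All cut coordinates (distinct, sorted): [6, 11, 18, 25, 34, 44, 48, 72, 79, 88, 93, 97, 106, 117, 121, 125, 141, 155, 165, 173, 188, 194, 202, 205]

Fragment lengths:
  [0,6): 6 bp
  [6,11): 5 bp
  [11,18): 7 bp
  [18,25): 7 bp
  [25,34): 9 bp
  [34,44): 10 bp
  [44,48): 4 bp
  [48,72): 24 bp
  [72,79): 7 bp
  [79,88): 9 bp
  [88,93): 5 bp
  [93,97): 4 bp
  [97,106): 9 bp
  [106,117): 11 bp
  [117,121): 4 bp
  [121,125): 4 bp
  [125,141): 16 bp
  [141,155): 14 bp
  [155,165): 10 bp
  [165,173): 8 bp
  [173,188): 15 bp
  [188,194): 6 bp
  [194,202): 8 bp
  [202,205): 3 bp
  [205,225): 20 bp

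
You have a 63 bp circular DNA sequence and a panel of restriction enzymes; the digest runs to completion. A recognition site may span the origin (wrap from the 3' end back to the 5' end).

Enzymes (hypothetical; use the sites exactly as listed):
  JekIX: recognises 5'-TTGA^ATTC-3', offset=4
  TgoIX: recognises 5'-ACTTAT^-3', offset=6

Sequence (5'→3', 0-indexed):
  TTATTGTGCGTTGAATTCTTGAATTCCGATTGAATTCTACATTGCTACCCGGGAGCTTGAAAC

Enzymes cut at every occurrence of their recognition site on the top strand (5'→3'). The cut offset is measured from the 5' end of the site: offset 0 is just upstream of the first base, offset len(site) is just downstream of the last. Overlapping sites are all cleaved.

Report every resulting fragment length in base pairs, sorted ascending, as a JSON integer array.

Per-enzyme occurrences:
  JekIX TTGAATTC/4: at [10, 18, 29] ⇒ [14, 22, 33]
  TgoIX ACTTAT/6: at [61] ⇒ [4]

Pooled cuts: [4, 14, 22, 33]

Fragments:
  4→14: 10 bp
  14→22: 8 bp
  22→33: 11 bp
  33→4 (wrap): 63-33+4 = 34 bp

[8,10,11,34]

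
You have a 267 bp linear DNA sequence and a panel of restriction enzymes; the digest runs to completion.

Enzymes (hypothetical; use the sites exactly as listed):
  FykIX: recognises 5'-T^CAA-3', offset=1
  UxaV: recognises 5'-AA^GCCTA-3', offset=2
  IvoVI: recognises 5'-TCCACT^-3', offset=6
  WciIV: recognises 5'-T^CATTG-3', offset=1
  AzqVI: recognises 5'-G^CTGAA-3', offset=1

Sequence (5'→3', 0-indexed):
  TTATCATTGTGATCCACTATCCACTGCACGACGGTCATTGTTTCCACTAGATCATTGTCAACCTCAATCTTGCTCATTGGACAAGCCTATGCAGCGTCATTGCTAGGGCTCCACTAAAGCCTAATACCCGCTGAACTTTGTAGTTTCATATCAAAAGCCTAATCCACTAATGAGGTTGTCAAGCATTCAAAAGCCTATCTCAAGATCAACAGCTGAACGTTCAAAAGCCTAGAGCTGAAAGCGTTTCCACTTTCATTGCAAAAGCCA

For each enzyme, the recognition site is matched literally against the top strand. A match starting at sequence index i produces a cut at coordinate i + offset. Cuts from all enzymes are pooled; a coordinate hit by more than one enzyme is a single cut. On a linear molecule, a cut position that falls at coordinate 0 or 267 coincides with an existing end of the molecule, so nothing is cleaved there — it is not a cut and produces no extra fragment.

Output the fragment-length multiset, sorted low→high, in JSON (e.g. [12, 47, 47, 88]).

Scan for sites:
  FykIX (TCAA, off=1): starts [57, 63, 150, 178, 186, 199, 205, 220] → cuts [58, 64, 151, 179, 187, 200, 206, 221]
  UxaV (AAGCCTA, off=2): starts [82, 116, 154, 190, 224] → cuts [84, 118, 156, 192, 226]
  IvoVI (TCCACT, off=6): starts [12, 19, 42, 109, 162, 245] → cuts [18, 25, 48, 115, 168, 251]
  WciIV (TCATTG, off=1): starts [3, 34, 51, 73, 96, 252] → cuts [4, 35, 52, 74, 97, 253]
  AzqVI (GCTGAA, off=1): starts [129, 211, 233] → cuts [130, 212, 234]

All cut coordinates (distinct, sorted): [4, 18, 25, 35, 48, 52, 58, 64, 74, 84, 97, 115, 118, 130, 151, 156, 168, 179, 187, 192, 200, 206, 212, 221, 226, 234, 251, 253]

Fragments:
  [0,4): 4 bp
  [4,18): 14 bp
  [18,25): 7 bp
  [25,35): 10 bp
  [35,48): 13 bp
  [48,52): 4 bp
  [52,58): 6 bp
  [58,64): 6 bp
  [64,74): 10 bp
  [74,84): 10 bp
  [84,97): 13 bp
  [97,115): 18 bp
  [115,118): 3 bp
  [118,130): 12 bp
  [130,151): 21 bp
  [151,156): 5 bp
  [156,168): 12 bp
  [168,179): 11 bp
  [179,187): 8 bp
  [187,192): 5 bp
  [192,200): 8 bp
  [200,206): 6 bp
  [206,212): 6 bp
  [212,221): 9 bp
  [221,226): 5 bp
  [226,234): 8 bp
  [234,251): 17 bp
  [251,253): 2 bp
  [253,267): 14 bp

[2,3,4,4,5,5,5,6,6,6,6,7,8,8,8,9,10,10,10,11,12,12,13,13,14,14,17,18,21]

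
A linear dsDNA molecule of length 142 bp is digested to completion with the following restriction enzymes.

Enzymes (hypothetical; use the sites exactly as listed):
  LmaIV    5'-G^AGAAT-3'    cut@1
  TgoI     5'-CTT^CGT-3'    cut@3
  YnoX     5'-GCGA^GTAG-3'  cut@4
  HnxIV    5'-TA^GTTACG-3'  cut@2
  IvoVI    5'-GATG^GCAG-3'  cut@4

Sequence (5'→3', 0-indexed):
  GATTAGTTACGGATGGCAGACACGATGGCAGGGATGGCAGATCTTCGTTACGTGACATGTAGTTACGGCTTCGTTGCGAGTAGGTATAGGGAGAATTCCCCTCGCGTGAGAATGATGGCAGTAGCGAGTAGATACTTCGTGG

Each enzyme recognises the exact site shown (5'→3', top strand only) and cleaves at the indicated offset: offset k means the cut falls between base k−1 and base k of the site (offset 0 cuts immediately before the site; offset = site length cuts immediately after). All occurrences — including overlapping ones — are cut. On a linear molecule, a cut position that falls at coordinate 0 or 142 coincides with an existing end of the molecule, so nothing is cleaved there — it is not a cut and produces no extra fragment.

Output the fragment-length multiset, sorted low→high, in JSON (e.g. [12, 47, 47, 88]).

[5,5,8,9,9,9,10,10,10,10,12,12,16,17]

Site scan:
  LmaIV (GAGAAT, off=1): starts [90, 107] → cuts [91, 108]
  TgoI (CTTCGT, off=3): starts [42, 68, 134] → cuts [45, 71, 137]
  YnoX (GCGAGTAG, off=4): starts [75, 123] → cuts [79, 127]
  HnxIV (TAGTTACG, off=2): starts [3, 59] → cuts [5, 61]
  IvoVI (GATGGCAG, off=4): starts [11, 23, 32, 113] → cuts [15, 27, 36, 117]

All cut coordinates (distinct, sorted): [5, 15, 27, 36, 45, 61, 71, 79, 91, 108, 117, 127, 137]

Fragment lengths:
  [0,5): 5 bp
  [5,15): 10 bp
  [15,27): 12 bp
  [27,36): 9 bp
  [36,45): 9 bp
  [45,61): 16 bp
  [61,71): 10 bp
  [71,79): 8 bp
  [79,91): 12 bp
  [91,108): 17 bp
  [108,117): 9 bp
  [117,127): 10 bp
  [127,137): 10 bp
  [137,142): 5 bp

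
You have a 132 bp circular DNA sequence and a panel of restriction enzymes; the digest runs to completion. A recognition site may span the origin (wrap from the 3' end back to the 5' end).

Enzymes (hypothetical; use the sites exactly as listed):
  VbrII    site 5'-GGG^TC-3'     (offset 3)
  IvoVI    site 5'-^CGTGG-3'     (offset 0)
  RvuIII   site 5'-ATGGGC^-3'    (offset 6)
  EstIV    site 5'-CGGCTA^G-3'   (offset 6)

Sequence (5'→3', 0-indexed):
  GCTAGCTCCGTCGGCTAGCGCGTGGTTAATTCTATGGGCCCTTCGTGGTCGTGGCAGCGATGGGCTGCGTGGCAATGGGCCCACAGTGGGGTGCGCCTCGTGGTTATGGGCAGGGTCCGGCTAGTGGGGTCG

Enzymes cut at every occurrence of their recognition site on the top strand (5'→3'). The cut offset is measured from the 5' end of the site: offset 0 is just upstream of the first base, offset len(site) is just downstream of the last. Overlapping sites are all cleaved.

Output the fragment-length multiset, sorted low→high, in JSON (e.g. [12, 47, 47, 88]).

Scan for sites:
  VbrII GGGTC/3: at [112, 126] ⇒ [115, 129]
  IvoVI CGTGG/0: at [20, 43, 49, 67, 98] ⇒ [20, 43, 49, 67, 98]
  RvuIII ATGGGC/6: at [33, 59, 74, 105] ⇒ [39, 65, 80, 111]
  EstIV CGGCTAG/6: at [11, 117, 130] ⇒ [4, 17, 123]

Pooled cuts: [4, 17, 20, 39, 43, 49, 65, 67, 80, 98, 111, 115, 123, 129]

Fragments:
  4→17: 13 bp
  17→20: 3 bp
  20→39: 19 bp
  39→43: 4 bp
  43→49: 6 bp
  49→65: 16 bp
  65→67: 2 bp
  67→80: 13 bp
  80→98: 18 bp
  98→111: 13 bp
  111→115: 4 bp
  115→123: 8 bp
  123→129: 6 bp
  129→4 (wrap): 132-129+4 = 7 bp

[2,3,4,4,6,6,7,8,13,13,13,16,18,19]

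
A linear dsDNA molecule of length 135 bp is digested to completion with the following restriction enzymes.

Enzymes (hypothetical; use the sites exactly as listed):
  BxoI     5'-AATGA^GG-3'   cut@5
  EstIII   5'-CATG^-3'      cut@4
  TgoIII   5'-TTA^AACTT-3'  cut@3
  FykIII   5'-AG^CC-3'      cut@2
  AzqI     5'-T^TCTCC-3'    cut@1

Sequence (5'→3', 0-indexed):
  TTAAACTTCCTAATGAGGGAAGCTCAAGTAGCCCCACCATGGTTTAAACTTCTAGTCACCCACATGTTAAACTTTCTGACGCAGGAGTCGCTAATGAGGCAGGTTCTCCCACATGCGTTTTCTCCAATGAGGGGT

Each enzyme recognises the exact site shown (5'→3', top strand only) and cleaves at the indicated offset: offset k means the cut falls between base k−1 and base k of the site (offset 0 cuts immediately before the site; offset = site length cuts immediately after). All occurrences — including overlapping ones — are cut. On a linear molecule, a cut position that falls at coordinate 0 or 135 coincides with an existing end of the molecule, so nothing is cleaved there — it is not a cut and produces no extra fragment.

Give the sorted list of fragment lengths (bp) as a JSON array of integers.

Per-enzyme occurrences:
  BxoI (AATGAGG, off=5): starts [11, 92, 125] → cuts [16, 97, 130]
  EstIII (CATG, off=4): starts [37, 62, 111] → cuts [41, 66, 115]
  TgoIII (TTAAACTT, off=3): starts [0, 43, 66] → cuts [3, 46, 69]
  FykIII (AGCC, off=2): starts [29] → cuts [31]
  AzqI (TTCTCC, off=1): starts [103, 119] → cuts [104, 120]

All cut coordinates (distinct, sorted): [3, 16, 31, 41, 46, 66, 69, 97, 104, 115, 120, 130]

Fragment lengths:
  [0,3): 3 bp
  [3,16): 13 bp
  [16,31): 15 bp
  [31,41): 10 bp
  [41,46): 5 bp
  [46,66): 20 bp
  [66,69): 3 bp
  [69,97): 28 bp
  [97,104): 7 bp
  [104,115): 11 bp
  [115,120): 5 bp
  [120,130): 10 bp
  [130,135): 5 bp

[3,3,5,5,5,7,10,10,11,13,15,20,28]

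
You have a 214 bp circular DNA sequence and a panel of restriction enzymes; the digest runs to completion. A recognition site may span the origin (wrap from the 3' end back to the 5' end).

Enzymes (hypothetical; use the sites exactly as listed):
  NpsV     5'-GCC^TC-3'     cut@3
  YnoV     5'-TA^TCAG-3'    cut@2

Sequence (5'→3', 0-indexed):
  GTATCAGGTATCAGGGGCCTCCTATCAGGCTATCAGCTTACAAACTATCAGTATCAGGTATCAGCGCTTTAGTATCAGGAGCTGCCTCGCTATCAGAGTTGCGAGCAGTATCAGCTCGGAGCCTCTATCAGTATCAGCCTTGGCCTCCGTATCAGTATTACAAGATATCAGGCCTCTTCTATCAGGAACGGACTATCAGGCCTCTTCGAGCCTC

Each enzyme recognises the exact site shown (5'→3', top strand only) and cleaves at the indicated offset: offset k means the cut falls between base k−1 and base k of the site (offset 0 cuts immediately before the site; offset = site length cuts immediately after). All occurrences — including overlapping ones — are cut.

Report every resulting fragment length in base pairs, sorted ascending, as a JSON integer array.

[4,5,5,6,6,6,6,7,7,7,7,7,8,9,10,12,12,13,14,14,15,16,18]

Scan for sites:
  NpsV (GCCTC, off=3): starts [16, 83, 120, 142, 171, 199, 209] → cuts [19, 86, 123, 145, 174, 202, 212]
  YnoV (TATCAG, off=2): starts [1, 8, 22, 30, 45, 51, 58, 72, 90, 108, 125, 131, 149, 165, 179, 193] → cuts [3, 10, 24, 32, 47, 53, 60, 74, 92, 110, 127, 133, 151, 167, 181, 195]

Pooled cuts: [3, 10, 19, 24, 32, 47, 53, 60, 74, 86, 92, 110, 123, 127, 133, 145, 151, 167, 174, 181, 195, 202, 212]

Fragments:
  3→10: 7 bp
  10→19: 9 bp
  19→24: 5 bp
  24→32: 8 bp
  32→47: 15 bp
  47→53: 6 bp
  53→60: 7 bp
  60→74: 14 bp
  74→86: 12 bp
  86→92: 6 bp
  92→110: 18 bp
  110→123: 13 bp
  123→127: 4 bp
  127→133: 6 bp
  133→145: 12 bp
  145→151: 6 bp
  151→167: 16 bp
  167→174: 7 bp
  174→181: 7 bp
  181→195: 14 bp
  195→202: 7 bp
  202→212: 10 bp
  212→3 (wrap): 214-212+3 = 5 bp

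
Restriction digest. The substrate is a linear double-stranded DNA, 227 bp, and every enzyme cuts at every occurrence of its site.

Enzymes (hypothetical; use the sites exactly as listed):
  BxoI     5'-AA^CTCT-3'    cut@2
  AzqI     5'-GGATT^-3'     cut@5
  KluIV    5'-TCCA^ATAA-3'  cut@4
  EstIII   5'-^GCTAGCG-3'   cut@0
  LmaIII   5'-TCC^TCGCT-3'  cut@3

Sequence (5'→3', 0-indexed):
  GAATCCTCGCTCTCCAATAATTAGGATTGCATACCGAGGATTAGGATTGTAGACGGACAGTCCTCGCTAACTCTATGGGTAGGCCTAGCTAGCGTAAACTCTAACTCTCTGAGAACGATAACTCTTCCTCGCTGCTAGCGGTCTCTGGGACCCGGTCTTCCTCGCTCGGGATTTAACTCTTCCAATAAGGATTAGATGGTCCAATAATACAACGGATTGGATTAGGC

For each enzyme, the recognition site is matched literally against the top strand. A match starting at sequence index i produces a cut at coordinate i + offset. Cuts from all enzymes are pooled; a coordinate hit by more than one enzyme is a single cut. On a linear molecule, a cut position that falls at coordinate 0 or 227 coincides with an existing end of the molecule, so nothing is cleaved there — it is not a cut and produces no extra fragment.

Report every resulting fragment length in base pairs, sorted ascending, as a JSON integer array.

Site scan:
  BxoI (AACTCT, off=2): starts [68, 96, 102, 119, 174] → cuts [70, 98, 104, 121, 176]
  AzqI (GGATT, off=5): starts [23, 37, 43, 168, 188, 213, 218] → cuts [28, 42, 48, 173, 193, 218, 223]
  KluIV (TCCAATAA, off=4): starts [12, 180, 199] → cuts [16, 184, 203]
  EstIII (GCTAGCG, off=0): starts [87, 133] → cuts [87, 133]
  LmaIII (TCCTCGCT, off=3): starts [3, 60, 125, 158] → cuts [6, 63, 128, 161]

All cut coordinates (distinct, sorted): [6, 16, 28, 42, 48, 63, 70, 87, 98, 104, 121, 128, 133, 161, 173, 176, 184, 193, 203, 218, 223]

Fragments:
  [0,6): 6 bp
  [6,16): 10 bp
  [16,28): 12 bp
  [28,42): 14 bp
  [42,48): 6 bp
  [48,63): 15 bp
  [63,70): 7 bp
  [70,87): 17 bp
  [87,98): 11 bp
  [98,104): 6 bp
  [104,121): 17 bp
  [121,128): 7 bp
  [128,133): 5 bp
  [133,161): 28 bp
  [161,173): 12 bp
  [173,176): 3 bp
  [176,184): 8 bp
  [184,193): 9 bp
  [193,203): 10 bp
  [203,218): 15 bp
  [218,223): 5 bp
  [223,227): 4 bp

[3,4,5,5,6,6,6,7,7,8,9,10,10,11,12,12,14,15,15,17,17,28]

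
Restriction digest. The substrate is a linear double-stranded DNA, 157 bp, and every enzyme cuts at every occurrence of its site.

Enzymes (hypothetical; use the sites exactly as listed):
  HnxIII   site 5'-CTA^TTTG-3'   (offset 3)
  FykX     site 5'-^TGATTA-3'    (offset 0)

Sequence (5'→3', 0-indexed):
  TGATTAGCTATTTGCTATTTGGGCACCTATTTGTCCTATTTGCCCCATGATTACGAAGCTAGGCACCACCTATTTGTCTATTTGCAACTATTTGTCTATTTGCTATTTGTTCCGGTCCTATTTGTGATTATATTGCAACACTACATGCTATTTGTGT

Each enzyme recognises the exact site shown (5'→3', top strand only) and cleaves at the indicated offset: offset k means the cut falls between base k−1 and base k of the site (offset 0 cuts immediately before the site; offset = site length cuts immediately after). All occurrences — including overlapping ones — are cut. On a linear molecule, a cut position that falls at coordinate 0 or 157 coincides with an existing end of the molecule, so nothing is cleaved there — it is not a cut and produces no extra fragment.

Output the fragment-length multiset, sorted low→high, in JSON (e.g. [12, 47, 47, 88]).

[4,7,7,7,8,8,9,9,10,10,12,15,25,26]

Site scan:
  HnxIII (CTATTTG, off=3): starts [7, 14, 26, 35, 69, 77, 87, 95, 102, 117, 147] → cuts [10, 17, 29, 38, 72, 80, 90, 98, 105, 120, 150]
  FykX (TGATTA, off=0): starts [0, 47, 124] → cuts [47, 124] (position 0 is a terminus of the linear molecule — no cut)

Pooled cuts: [10, 17, 29, 38, 47, 72, 80, 90, 98, 105, 120, 124, 150]

Fragment lengths:
  [0,10): 10 bp
  [10,17): 7 bp
  [17,29): 12 bp
  [29,38): 9 bp
  [38,47): 9 bp
  [47,72): 25 bp
  [72,80): 8 bp
  [80,90): 10 bp
  [90,98): 8 bp
  [98,105): 7 bp
  [105,120): 15 bp
  [120,124): 4 bp
  [124,150): 26 bp
  [150,157): 7 bp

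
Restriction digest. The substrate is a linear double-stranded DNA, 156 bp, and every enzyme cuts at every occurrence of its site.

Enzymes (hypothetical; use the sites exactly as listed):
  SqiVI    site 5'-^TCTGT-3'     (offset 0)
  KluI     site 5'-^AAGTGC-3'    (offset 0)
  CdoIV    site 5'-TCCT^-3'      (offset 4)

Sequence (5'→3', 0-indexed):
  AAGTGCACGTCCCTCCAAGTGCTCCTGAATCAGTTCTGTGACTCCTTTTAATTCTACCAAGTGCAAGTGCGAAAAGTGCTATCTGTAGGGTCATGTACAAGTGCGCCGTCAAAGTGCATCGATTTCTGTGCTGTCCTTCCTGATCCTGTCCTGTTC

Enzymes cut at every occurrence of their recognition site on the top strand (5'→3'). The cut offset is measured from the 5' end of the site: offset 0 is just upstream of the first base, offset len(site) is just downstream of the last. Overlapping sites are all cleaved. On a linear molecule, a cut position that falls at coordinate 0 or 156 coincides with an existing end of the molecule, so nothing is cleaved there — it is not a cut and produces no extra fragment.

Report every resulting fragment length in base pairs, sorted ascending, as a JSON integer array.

[4,4,5,6,6,8,8,9,10,12,12,13,13,13,16,17]

Per-enzyme occurrences:
  SqiVI TCTGT/0: at [34, 81, 124] ⇒ [34, 81, 124]
  KluI AAGTGC/0: at [0, 16, 58, 64, 73, 98, 111] ⇒ [16, 58, 64, 73, 98, 111] (position 0 is a terminus of the linear molecule — no cut)
  CdoIV TCCT/4: at [22, 42, 133, 137, 143, 148] ⇒ [26, 46, 137, 141, 147, 152]

All cut coordinates (distinct, sorted): [16, 26, 34, 46, 58, 64, 73, 81, 98, 111, 124, 137, 141, 147, 152]

Fragment lengths:
  [0,16): 16 bp
  [16,26): 10 bp
  [26,34): 8 bp
  [34,46): 12 bp
  [46,58): 12 bp
  [58,64): 6 bp
  [64,73): 9 bp
  [73,81): 8 bp
  [81,98): 17 bp
  [98,111): 13 bp
  [111,124): 13 bp
  [124,137): 13 bp
  [137,141): 4 bp
  [141,147): 6 bp
  [147,152): 5 bp
  [152,156): 4 bp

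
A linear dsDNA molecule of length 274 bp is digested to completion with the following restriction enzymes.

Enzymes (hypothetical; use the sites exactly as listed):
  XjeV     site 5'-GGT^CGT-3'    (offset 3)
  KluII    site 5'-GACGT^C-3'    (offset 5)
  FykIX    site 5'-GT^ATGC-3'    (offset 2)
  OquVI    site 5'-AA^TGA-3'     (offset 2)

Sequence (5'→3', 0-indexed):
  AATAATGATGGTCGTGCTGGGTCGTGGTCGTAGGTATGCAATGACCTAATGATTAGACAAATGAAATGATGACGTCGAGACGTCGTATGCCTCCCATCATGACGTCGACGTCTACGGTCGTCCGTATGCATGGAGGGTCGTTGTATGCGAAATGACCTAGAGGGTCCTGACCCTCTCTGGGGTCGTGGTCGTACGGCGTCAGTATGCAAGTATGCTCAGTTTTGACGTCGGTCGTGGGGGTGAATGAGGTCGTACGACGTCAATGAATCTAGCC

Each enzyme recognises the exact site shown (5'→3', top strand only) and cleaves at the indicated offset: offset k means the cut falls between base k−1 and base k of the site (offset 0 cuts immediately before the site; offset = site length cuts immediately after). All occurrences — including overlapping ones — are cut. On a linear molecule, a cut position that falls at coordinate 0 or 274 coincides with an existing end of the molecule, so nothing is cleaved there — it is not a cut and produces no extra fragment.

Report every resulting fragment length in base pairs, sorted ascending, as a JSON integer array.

Site scan:
  XjeV GGTCGT/3: at [9, 19, 25, 115, 135, 180, 186, 229, 247] ⇒ [12, 22, 28, 118, 138, 183, 189, 232, 250]
  KluII GACGTC/5: at [70, 78, 100, 106, 223, 255] ⇒ [75, 83, 105, 111, 228, 260]
  FykIX GTATGC/2: at [33, 84, 123, 142, 201, 209] ⇒ [35, 86, 125, 144, 203, 211]
  OquVI AATGA/2: at [3, 39, 47, 59, 64, 150, 242, 261] ⇒ [5, 41, 49, 61, 66, 152, 244, 263]

All cut coordinates (distinct, sorted): [5, 12, 22, 28, 35, 41, 49, 61, 66, 75, 83, 86, 105, 111, 118, 125, 138, 144, 152, 183, 189, 203, 211, 228, 232, 244, 250, 260, 263]

Fragment lengths:
  [0,5): 5 bp
  [5,12): 7 bp
  [12,22): 10 bp
  [22,28): 6 bp
  [28,35): 7 bp
  [35,41): 6 bp
  [41,49): 8 bp
  [49,61): 12 bp
  [61,66): 5 bp
  [66,75): 9 bp
  [75,83): 8 bp
  [83,86): 3 bp
  [86,105): 19 bp
  [105,111): 6 bp
  [111,118): 7 bp
  [118,125): 7 bp
  [125,138): 13 bp
  [138,144): 6 bp
  [144,152): 8 bp
  [152,183): 31 bp
  [183,189): 6 bp
  [189,203): 14 bp
  [203,211): 8 bp
  [211,228): 17 bp
  [228,232): 4 bp
  [232,244): 12 bp
  [244,250): 6 bp
  [250,260): 10 bp
  [260,263): 3 bp
  [263,274): 11 bp

[3,3,4,5,5,6,6,6,6,6,6,7,7,7,7,8,8,8,8,9,10,10,11,12,12,13,14,17,19,31]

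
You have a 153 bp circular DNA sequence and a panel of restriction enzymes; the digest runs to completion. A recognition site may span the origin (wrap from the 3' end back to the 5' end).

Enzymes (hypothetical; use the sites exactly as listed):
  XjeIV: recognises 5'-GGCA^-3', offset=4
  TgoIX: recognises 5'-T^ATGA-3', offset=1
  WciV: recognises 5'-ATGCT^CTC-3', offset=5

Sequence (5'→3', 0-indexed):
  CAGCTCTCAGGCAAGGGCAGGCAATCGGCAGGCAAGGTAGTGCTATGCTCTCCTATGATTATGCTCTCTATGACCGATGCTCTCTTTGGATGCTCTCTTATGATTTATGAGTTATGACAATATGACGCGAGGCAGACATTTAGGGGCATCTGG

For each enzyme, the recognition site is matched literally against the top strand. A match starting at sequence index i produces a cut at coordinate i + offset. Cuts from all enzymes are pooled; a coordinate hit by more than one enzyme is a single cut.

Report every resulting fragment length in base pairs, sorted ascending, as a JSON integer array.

[4,4,4,5,5,6,7,7,7,7,8,11,11,12,13,13,14,15]

Per-enzyme occurrences:
  XjeIV (GGCA, off=4): starts [9, 15, 19, 26, 30, 130, 144, 151] → cuts [2, 13, 19, 23, 30, 34, 134, 148]
  TgoIX (TATGA, off=1): starts [53, 68, 98, 105, 112, 120] → cuts [54, 69, 99, 106, 113, 121]
  WciV (ATGCTCTC, off=5): starts [44, 60, 76, 89] → cuts [49, 65, 81, 94]

Pooled cuts: [2, 13, 19, 23, 30, 34, 49, 54, 65, 69, 81, 94, 99, 106, 113, 121, 134, 148]

Fragment lengths:
  2→13: 11 bp
  13→19: 6 bp
  19→23: 4 bp
  23→30: 7 bp
  30→34: 4 bp
  34→49: 15 bp
  49→54: 5 bp
  54→65: 11 bp
  65→69: 4 bp
  69→81: 12 bp
  81→94: 13 bp
  94→99: 5 bp
  99→106: 7 bp
  106→113: 7 bp
  113→121: 8 bp
  121→134: 13 bp
  134→148: 14 bp
  148→2 (wrap): 153-148+2 = 7 bp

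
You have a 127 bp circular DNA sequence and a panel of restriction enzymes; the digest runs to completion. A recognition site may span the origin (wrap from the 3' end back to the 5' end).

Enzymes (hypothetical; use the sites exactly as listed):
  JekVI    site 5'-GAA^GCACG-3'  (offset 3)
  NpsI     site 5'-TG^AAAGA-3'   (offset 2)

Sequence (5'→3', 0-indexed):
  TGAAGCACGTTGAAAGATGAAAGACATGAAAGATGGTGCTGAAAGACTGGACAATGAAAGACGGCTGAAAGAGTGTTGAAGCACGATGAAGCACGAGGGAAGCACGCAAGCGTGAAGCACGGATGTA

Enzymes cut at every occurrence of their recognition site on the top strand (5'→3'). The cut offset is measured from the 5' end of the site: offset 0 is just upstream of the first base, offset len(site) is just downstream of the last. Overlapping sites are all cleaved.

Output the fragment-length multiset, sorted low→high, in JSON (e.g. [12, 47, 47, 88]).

Scan for sites:
  JekVI (GAAGCACG, off=3): starts [1, 77, 87, 98, 113] → cuts [4, 80, 90, 101, 116]
  NpsI (TGAAAGA, off=2): starts [10, 17, 26, 39, 54, 65] → cuts [12, 19, 28, 41, 56, 67]

Pooled cuts: [4, 12, 19, 28, 41, 56, 67, 80, 90, 101, 116]

Fragment lengths:
  4→12: 8 bp
  12→19: 7 bp
  19→28: 9 bp
  28→41: 13 bp
  41→56: 15 bp
  56→67: 11 bp
  67→80: 13 bp
  80→90: 10 bp
  90→101: 11 bp
  101→116: 15 bp
  116→4 (wrap): 127-116+4 = 15 bp

[7,8,9,10,11,11,13,13,15,15,15]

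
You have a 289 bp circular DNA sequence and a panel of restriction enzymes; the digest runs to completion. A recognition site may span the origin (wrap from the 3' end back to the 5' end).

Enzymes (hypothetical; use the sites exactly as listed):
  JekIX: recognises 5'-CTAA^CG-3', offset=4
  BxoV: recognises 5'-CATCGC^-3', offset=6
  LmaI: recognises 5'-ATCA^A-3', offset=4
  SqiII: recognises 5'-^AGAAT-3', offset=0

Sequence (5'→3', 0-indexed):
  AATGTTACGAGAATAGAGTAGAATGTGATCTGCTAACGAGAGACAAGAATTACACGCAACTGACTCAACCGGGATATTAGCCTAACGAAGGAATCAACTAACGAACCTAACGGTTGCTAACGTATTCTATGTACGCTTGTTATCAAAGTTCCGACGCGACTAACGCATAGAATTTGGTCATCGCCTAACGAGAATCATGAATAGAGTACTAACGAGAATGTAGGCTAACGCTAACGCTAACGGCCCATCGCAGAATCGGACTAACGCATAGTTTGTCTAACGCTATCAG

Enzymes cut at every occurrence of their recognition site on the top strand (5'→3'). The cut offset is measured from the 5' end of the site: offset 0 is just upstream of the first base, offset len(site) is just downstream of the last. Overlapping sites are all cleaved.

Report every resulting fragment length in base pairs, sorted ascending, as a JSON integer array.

[2,2,4,5,5,6,6,7,9,9,10,10,11,11,11,13,14,16,16,17,18,22,25,40]

Scan for sites:
  JekIX CTAACG/4: at [32, 81, 97, 106, 116, 159, 184, 208, 224, 230, 236, 260, 276] ⇒ [36, 85, 101, 110, 120, 163, 188, 212, 228, 234, 240, 264, 280]
  BxoV CATCGC/6: at [178, 245] ⇒ [184, 251]
  LmaI ATCAA/4: at [92, 141] ⇒ [96, 145]
  SqiII AGAAT/0: at [9, 19, 45, 168, 190, 214, 251, 287] ⇒ [9, 19, 45, 168, 190, 214, 251, 287]

All cut coordinates (distinct, sorted): [9, 19, 36, 45, 85, 96, 101, 110, 120, 145, 163, 168, 184, 188, 190, 212, 214, 228, 234, 240, 251, 264, 280, 287]

Fragment lengths:
  9→19: 10 bp
  19→36: 17 bp
  36→45: 9 bp
  45→85: 40 bp
  85→96: 11 bp
  96→101: 5 bp
  101→110: 9 bp
  110→120: 10 bp
  120→145: 25 bp
  145→163: 18 bp
  163→168: 5 bp
  168→184: 16 bp
  184→188: 4 bp
  188→190: 2 bp
  190→212: 22 bp
  212→214: 2 bp
  214→228: 14 bp
  228→234: 6 bp
  234→240: 6 bp
  240→251: 11 bp
  251→264: 13 bp
  264→280: 16 bp
  280→287: 7 bp
  287→9 (wrap): 289-287+9 = 11 bp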